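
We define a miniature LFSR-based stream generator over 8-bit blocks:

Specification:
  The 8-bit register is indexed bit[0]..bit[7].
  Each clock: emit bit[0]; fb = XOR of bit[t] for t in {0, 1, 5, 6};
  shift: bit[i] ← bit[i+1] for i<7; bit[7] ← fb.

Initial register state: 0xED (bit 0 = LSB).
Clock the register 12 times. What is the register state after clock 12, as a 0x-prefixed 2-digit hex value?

0x2E

reg_0 = 0xED
clock 1: out=1, reg = 0xF6
clock 2: out=0, reg = 0xFB
clock 3: out=1, reg = 0x7D
clock 4: out=1, reg = 0xBE
clock 5: out=0, reg = 0x5F
clock 6: out=1, reg = 0xAF
clock 7: out=1, reg = 0xD7
clock 8: out=1, reg = 0xEB
clock 9: out=1, reg = 0x75
clock 10: out=1, reg = 0xBA
clock 11: out=0, reg = 0x5D
clock 12: out=1, reg = 0x2E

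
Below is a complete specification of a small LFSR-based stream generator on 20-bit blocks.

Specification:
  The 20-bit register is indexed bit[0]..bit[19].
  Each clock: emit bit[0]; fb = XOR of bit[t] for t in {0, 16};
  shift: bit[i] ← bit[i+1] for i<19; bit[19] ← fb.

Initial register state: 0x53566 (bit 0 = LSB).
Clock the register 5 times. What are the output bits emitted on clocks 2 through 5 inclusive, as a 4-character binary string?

1100

reg_0 = 0x53566
clock 1: out=0, reg = 0xA9AB3
clock 2: out=1, reg = 0xD4D59
clock 3: out=1, reg = 0x6A6AC
clock 4: out=0, reg = 0x35356
clock 5: out=0, reg = 0x9A9AB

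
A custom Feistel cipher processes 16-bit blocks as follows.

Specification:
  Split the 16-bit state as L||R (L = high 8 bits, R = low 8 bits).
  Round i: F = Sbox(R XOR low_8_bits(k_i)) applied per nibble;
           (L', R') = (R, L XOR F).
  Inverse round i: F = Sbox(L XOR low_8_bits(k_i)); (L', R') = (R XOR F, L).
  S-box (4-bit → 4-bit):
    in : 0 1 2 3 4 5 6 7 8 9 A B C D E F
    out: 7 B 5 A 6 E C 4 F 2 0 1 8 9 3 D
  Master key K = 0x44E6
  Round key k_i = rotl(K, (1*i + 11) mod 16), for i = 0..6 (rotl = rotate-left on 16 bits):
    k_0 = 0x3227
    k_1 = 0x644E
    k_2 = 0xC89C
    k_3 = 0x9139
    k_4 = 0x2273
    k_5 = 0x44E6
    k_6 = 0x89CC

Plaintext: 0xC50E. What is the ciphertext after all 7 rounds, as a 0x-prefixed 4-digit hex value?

s_0 = plaintext = 0xC50E
s_1 = Round(s_0, k_0) = 0x0E97
s_2 = Round(s_1, k_1) = 0x979C
s_3 = Round(s_2, k_2) = 0x9CE0
s_4 = Round(s_3, k_3) = 0xE00E
s_5 = Round(s_4, k_4) = 0x0EA9
s_6 = Round(s_5, k_5) = 0xA963
s_7 = Round(s_6, k_6) = 0x63A4

0x63A4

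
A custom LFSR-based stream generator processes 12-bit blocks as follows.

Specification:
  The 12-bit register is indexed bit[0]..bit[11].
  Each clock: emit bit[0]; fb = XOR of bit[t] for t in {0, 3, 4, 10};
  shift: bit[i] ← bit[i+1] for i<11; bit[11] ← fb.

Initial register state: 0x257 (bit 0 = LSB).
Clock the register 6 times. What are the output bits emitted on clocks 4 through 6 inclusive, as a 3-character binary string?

010

reg_0 = 0x257
clock 1: out=1, reg = 0x12B
clock 2: out=1, reg = 0x095
clock 3: out=1, reg = 0x04A
clock 4: out=0, reg = 0x825
clock 5: out=1, reg = 0xC12
clock 6: out=0, reg = 0x609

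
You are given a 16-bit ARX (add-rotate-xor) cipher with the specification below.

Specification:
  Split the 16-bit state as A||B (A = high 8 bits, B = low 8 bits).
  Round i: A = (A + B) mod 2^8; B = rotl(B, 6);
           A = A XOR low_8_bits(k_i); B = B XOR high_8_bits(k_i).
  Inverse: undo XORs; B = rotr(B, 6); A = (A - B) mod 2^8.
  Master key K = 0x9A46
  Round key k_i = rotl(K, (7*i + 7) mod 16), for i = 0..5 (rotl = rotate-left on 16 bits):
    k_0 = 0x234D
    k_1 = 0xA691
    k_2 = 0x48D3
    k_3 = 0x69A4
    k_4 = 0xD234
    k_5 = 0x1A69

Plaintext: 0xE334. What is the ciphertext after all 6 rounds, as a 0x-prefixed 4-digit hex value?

s_0 = plaintext = 0xE334
s_1 = Round(s_0, k_0) = 0x5A2E
s_2 = Round(s_1, k_1) = 0x192D
s_3 = Round(s_2, k_2) = 0x9503
s_4 = Round(s_3, k_3) = 0x3CA9
s_5 = Round(s_4, k_4) = 0xD1B8
s_6 = Round(s_5, k_5) = 0xE034

0xE034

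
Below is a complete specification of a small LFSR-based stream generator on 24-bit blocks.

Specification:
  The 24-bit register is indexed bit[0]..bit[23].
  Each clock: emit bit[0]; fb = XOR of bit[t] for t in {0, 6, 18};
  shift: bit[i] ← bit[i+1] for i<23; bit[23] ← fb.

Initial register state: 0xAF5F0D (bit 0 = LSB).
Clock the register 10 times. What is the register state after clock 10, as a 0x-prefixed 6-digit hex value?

0x36ABD7

reg_0 = 0xAF5F0D
clock 1: out=1, reg = 0x57AF86
clock 2: out=0, reg = 0xABD7C3
clock 3: out=1, reg = 0x55EBE1
clock 4: out=1, reg = 0xAAF5F0
clock 5: out=0, reg = 0xD57AF8
clock 6: out=0, reg = 0x6ABD7C
clock 7: out=0, reg = 0xB55EBE
clock 8: out=0, reg = 0xDAAF5F
clock 9: out=1, reg = 0x6D57AF
clock 10: out=1, reg = 0x36ABD7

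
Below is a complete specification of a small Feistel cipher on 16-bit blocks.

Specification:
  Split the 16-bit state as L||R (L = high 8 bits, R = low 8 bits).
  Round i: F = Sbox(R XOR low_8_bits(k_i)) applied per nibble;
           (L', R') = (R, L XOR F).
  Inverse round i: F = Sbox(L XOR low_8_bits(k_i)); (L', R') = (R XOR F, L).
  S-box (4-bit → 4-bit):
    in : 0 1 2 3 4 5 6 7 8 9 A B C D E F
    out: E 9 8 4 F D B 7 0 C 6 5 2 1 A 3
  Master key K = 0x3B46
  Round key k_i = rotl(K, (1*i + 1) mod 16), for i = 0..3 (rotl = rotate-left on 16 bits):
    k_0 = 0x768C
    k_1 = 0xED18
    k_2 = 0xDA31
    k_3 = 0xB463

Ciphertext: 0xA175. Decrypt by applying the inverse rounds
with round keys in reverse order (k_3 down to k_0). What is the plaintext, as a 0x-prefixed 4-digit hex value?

s_0 = ciphertext = 0xA175
s_1 = InvRound(s_0, k_3) = 0x5DA1
s_2 = InvRound(s_1, k_2) = 0x135D
s_3 = InvRound(s_2, k_1) = 0xB813
s_4 = InvRound(s_3, k_0) = 0x5CB8

0x5CB8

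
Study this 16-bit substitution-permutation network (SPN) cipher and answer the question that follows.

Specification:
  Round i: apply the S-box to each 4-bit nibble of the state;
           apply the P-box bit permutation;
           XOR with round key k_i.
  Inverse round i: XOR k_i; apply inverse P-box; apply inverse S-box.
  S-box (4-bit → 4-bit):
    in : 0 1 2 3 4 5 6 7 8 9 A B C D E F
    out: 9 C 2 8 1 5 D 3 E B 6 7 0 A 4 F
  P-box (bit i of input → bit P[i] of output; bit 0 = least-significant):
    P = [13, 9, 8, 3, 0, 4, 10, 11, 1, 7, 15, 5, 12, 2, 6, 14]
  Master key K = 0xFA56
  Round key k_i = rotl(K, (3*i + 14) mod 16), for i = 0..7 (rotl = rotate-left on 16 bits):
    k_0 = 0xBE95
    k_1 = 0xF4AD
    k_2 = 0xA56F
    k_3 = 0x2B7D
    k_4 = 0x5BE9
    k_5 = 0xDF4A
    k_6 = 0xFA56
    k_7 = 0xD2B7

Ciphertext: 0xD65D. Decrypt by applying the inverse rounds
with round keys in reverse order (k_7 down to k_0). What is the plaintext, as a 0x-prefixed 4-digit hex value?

0x29C6

s_0 = ciphertext = 0xD65D
s_1 = InvRound(s_0, k_7) = 0xE9E3
s_2 = InvRound(s_1, k_6) = 0x7D7A
s_3 = InvRound(s_2, k_5) = 0xC127
s_4 = InvRound(s_3, k_4) = 0xBB3D
s_5 = InvRound(s_4, k_3) = 0x5ECC
s_6 = InvRound(s_5, k_2) = 0x0F0B
s_7 = InvRound(s_6, k_1) = 0x9F3B
s_8 = InvRound(s_7, k_0) = 0x29C6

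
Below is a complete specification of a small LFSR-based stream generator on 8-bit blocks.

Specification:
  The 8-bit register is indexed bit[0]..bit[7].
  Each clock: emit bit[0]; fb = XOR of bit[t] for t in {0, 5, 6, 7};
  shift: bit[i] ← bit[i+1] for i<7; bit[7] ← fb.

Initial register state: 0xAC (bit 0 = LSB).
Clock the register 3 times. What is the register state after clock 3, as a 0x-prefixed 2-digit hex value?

0xD5

reg_0 = 0xAC
clock 1: out=0, reg = 0x56
clock 2: out=0, reg = 0xAB
clock 3: out=1, reg = 0xD5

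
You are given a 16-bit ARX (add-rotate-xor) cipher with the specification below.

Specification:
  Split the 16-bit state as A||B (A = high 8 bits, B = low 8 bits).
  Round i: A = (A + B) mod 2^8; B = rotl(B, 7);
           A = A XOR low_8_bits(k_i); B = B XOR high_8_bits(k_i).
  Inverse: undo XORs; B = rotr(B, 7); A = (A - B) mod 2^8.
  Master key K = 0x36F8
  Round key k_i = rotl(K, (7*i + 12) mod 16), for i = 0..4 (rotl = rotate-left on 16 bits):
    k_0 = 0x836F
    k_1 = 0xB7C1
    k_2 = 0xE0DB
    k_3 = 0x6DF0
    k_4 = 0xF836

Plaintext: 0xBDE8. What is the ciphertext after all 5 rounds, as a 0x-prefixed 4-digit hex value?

0x8DFF

s_0 = plaintext = 0xBDE8
s_1 = Round(s_0, k_0) = 0xCAF7
s_2 = Round(s_1, k_1) = 0x004C
s_3 = Round(s_2, k_2) = 0x97C6
s_4 = Round(s_3, k_3) = 0xAD0E
s_5 = Round(s_4, k_4) = 0x8DFF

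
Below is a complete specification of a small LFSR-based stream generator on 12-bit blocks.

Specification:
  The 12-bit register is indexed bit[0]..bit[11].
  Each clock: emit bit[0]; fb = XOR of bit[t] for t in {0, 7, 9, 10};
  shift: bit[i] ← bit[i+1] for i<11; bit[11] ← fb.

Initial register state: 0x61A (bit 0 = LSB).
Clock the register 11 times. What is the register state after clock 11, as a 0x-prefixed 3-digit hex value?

reg_0 = 0x61A
clock 1: out=0, reg = 0x30D
clock 2: out=1, reg = 0x186
clock 3: out=0, reg = 0x8C3
clock 4: out=1, reg = 0x461
clock 5: out=1, reg = 0x230
clock 6: out=0, reg = 0x918
clock 7: out=0, reg = 0x48C
clock 8: out=0, reg = 0x246
clock 9: out=0, reg = 0x923
clock 10: out=1, reg = 0xC91
clock 11: out=1, reg = 0xE48

0xE48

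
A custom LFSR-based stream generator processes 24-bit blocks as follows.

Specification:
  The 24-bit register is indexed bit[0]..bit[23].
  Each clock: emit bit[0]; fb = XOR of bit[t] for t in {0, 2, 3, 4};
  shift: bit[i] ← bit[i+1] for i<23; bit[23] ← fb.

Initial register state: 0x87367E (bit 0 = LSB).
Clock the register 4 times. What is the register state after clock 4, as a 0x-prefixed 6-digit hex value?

0x987367

reg_0 = 0x87367E
clock 1: out=0, reg = 0xC39B3F
clock 2: out=1, reg = 0x61CD9F
clock 3: out=1, reg = 0x30E6CF
clock 4: out=1, reg = 0x987367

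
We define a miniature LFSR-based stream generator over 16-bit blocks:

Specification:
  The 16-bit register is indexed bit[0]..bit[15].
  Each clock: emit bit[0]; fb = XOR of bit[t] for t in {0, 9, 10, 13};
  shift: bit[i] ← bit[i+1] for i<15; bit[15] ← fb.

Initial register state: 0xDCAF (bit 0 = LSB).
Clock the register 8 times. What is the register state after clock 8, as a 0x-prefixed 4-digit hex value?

0x70DC

reg_0 = 0xDCAF
clock 1: out=1, reg = 0x6E57
clock 2: out=1, reg = 0x372B
clock 3: out=1, reg = 0x1B95
clock 4: out=1, reg = 0x0DCA
clock 5: out=0, reg = 0x86E5
clock 6: out=1, reg = 0xC372
clock 7: out=0, reg = 0xE1B9
clock 8: out=1, reg = 0x70DC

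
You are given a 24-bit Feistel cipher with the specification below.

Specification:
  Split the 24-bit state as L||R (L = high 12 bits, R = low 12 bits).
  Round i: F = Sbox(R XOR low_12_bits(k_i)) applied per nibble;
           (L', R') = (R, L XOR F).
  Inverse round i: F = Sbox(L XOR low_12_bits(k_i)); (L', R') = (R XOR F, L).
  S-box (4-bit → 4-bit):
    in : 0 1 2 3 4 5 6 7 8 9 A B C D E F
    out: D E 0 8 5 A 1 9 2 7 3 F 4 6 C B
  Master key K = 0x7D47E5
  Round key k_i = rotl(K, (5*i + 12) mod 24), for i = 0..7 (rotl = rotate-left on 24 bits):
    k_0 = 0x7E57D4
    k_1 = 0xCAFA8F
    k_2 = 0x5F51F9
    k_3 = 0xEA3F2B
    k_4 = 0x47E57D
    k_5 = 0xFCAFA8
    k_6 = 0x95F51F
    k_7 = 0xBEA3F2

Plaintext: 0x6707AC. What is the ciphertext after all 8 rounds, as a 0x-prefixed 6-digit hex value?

0x2A3BA0

s_0 = plaintext = 0x6707AC
s_1 = Round(s_0, k_0) = 0x7ACBE2
s_2 = Round(s_1, k_1) = 0xBE29BA
s_3 = Round(s_2, k_2) = 0x9BA9BA
s_4 = Round(s_3, k_3) = 0x9BA8C4
s_5 = Round(s_4, k_4) = 0x8C4F4D
s_6 = Round(s_5, k_5) = 0xF4D50E
s_7 = Round(s_6, k_6) = 0x50E2A3
s_8 = Round(s_7, k_7) = 0x2A3BA0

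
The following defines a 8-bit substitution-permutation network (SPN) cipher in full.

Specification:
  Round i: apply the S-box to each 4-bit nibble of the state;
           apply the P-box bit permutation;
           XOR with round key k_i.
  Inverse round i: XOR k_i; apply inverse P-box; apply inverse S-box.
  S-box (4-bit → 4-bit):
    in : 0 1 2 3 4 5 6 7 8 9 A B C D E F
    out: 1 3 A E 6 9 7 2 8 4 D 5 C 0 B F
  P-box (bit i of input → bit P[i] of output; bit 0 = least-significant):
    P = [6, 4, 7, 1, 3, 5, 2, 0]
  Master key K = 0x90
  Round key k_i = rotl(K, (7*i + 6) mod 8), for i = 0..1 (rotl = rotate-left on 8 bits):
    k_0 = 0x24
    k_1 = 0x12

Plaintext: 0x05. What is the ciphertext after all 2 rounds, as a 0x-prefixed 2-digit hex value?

0x6C

s_0 = plaintext = 0x05
s_1 = Round(s_0, k_0) = 0x6E
s_2 = Round(s_1, k_1) = 0x6C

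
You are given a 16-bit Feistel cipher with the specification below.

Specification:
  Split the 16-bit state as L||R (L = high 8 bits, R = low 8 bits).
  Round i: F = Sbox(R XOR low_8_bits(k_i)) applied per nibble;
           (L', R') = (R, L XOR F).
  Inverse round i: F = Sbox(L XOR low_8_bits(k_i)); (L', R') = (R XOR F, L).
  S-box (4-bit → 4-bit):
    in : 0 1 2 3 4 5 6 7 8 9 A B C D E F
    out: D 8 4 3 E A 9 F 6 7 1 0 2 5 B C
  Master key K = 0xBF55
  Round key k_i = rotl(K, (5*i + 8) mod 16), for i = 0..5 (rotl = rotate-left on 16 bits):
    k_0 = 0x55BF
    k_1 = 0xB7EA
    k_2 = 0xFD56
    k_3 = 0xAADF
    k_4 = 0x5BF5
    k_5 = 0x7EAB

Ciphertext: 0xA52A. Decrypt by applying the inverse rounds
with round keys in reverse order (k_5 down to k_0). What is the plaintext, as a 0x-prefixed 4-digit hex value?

0x3B96

s_0 = ciphertext = 0xA52A
s_1 = InvRound(s_0, k_5) = 0xF1A5
s_2 = InvRound(s_1, k_4) = 0x7BF1
s_3 = InvRound(s_2, k_3) = 0xEF7B
s_4 = InvRound(s_3, k_2) = 0x7CEF
s_5 = InvRound(s_4, k_1) = 0x967C
s_6 = InvRound(s_5, k_0) = 0x3B96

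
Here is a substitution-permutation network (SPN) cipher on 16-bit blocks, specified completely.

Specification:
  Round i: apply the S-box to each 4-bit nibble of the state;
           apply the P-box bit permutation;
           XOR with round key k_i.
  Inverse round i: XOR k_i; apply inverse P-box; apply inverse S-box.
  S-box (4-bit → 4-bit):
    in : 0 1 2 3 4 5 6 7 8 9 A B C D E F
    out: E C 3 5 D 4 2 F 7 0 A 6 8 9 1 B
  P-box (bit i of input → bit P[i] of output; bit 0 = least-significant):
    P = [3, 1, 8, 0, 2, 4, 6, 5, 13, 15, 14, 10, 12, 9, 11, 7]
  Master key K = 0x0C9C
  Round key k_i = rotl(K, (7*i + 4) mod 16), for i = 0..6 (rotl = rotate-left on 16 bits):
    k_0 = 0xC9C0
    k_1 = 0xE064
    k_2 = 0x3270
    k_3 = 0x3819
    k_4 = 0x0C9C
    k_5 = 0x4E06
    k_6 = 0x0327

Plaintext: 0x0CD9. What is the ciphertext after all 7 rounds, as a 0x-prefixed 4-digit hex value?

s_0 = plaintext = 0x0CD9
s_1 = Round(s_0, k_0) = 0xC764
s_2 = Round(s_1, k_1) = 0x05FD
s_3 = Round(s_2, k_2) = 0x78CD
s_4 = Round(s_3, k_3) = 0xC2B0
s_5 = Round(s_4, k_4) = 0xAD4F
s_6 = Round(s_5, k_5) = 0x68E9
s_7 = Round(s_6, k_6) = 0xE123

0xE123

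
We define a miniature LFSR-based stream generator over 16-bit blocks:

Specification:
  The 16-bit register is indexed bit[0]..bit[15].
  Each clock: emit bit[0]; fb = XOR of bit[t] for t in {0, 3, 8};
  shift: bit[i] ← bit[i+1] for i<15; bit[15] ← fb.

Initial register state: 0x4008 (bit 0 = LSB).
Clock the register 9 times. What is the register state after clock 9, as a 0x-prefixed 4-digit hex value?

reg_0 = 0x4008
clock 1: out=0, reg = 0xA004
clock 2: out=0, reg = 0x5002
clock 3: out=0, reg = 0x2801
clock 4: out=1, reg = 0x9400
clock 5: out=0, reg = 0x4A00
clock 6: out=0, reg = 0x2500
clock 7: out=0, reg = 0x9280
clock 8: out=0, reg = 0x4940
clock 9: out=0, reg = 0xA4A0

0xA4A0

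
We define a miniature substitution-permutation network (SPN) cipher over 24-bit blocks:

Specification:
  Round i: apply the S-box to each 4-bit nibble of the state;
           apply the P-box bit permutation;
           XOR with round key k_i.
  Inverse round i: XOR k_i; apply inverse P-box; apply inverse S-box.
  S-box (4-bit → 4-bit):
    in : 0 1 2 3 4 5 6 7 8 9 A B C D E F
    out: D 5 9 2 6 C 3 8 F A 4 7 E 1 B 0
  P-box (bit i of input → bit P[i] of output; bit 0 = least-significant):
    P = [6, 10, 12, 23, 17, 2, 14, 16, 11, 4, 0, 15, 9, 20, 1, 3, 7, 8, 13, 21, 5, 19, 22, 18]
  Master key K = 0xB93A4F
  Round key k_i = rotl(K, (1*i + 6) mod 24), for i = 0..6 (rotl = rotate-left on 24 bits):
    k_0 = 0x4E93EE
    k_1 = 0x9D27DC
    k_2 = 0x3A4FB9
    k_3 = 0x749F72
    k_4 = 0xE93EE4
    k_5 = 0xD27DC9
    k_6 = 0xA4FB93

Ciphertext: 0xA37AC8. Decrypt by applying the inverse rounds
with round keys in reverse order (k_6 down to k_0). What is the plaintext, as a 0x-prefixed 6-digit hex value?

s_0 = ciphertext = 0xA37AC8
s_1 = InvRound(s_0, k_6) = 0x735C2D
s_2 = InvRound(s_1, k_5) = 0xD8FF92
s_3 = InvRound(s_2, k_4) = 0xD949CD
s_4 = InvRound(s_3, k_3) = 0xE20CCC
s_5 = InvRound(s_4, k_2) = 0xB36442
s_6 = InvRound(s_5, k_1) = 0x9E03BF
s_7 = InvRound(s_6, k_0) = 0xAF3CF0

0xAF3CF0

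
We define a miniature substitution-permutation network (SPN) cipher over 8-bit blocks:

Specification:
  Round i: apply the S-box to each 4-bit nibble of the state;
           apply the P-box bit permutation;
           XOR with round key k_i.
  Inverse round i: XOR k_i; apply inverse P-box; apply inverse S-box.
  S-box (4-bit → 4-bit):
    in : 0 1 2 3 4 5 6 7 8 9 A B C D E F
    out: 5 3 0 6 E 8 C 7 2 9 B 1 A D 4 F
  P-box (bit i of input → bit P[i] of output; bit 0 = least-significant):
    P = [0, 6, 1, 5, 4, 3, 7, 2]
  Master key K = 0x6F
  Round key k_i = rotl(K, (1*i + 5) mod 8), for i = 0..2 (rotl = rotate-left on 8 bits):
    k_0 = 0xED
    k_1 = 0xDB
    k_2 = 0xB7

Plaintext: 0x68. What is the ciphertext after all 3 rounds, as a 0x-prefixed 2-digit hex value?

0x4A

s_0 = plaintext = 0x68
s_1 = Round(s_0, k_0) = 0x29
s_2 = Round(s_1, k_1) = 0xFA
s_3 = Round(s_2, k_2) = 0x4A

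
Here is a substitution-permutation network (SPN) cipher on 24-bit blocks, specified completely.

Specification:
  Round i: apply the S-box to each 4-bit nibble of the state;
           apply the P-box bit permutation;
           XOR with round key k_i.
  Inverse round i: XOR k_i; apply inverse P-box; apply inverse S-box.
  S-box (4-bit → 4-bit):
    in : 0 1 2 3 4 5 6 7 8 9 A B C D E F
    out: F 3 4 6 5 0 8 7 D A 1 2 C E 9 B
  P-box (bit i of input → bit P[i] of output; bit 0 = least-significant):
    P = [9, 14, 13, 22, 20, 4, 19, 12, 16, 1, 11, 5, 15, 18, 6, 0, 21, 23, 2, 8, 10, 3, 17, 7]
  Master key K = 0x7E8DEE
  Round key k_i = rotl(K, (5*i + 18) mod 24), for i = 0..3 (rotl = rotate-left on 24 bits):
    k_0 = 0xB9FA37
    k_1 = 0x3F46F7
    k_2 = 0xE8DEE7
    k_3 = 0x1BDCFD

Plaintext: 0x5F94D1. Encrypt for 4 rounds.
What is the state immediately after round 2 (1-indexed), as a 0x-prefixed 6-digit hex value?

0x56C2F9

s_0 = plaintext = 0x5F94D1
s_1 = Round(s_0, k_0) = 0x14A126
s_2 = Round(s_1, k_1) = 0x56C2F9
s_3 = Round(s_2, k_2) = 0xB887B6
s_4 = Round(s_3, k_3) = 0x7A55A2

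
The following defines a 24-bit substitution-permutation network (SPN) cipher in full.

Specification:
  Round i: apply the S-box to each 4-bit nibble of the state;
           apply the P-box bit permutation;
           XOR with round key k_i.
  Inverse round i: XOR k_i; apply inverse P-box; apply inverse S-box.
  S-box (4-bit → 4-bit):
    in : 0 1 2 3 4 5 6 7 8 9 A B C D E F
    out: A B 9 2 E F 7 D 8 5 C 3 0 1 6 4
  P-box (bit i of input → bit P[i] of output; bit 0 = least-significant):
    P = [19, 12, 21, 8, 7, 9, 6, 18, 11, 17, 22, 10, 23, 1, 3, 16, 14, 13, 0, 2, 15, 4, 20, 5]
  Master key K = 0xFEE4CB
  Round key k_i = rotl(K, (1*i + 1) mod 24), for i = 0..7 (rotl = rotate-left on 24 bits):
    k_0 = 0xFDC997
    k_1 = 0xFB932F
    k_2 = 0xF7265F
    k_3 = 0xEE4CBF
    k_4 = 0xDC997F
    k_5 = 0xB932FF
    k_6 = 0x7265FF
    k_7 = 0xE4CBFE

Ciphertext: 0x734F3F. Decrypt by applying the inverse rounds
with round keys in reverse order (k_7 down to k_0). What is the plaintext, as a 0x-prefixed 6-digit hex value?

0xCD1B2C

s_0 = ciphertext = 0x734F3F
s_1 = InvRound(s_0, k_7) = 0x9F207C
s_2 = InvRound(s_1, k_6) = 0xC91A27
s_3 = InvRound(s_2, k_5) = 0xE3F99F
s_4 = InvRound(s_3, k_4) = 0xAB8379
s_5 = InvRound(s_4, k_3) = 0xD20758
s_6 = InvRound(s_5, k_2) = 0xC40C8A
s_7 = InvRound(s_6, k_1) = 0x7A8115
s_8 = InvRound(s_7, k_0) = 0xCD1B2C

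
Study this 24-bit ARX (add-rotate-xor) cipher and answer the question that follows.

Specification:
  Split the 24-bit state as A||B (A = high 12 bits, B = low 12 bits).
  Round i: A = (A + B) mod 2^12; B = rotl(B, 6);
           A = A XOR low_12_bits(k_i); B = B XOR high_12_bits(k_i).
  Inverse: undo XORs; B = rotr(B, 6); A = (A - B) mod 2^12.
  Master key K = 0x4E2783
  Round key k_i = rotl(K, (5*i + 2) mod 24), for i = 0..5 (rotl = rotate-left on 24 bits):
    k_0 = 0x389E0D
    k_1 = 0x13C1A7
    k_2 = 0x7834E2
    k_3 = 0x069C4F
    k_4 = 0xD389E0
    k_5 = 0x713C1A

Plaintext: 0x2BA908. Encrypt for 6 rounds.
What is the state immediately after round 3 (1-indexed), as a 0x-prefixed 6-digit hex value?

s_0 = plaintext = 0x2BA908
s_1 = Round(s_0, k_0) = 0x5CF1AD
s_2 = Round(s_1, k_1) = 0x6DBA7A
s_3 = Round(s_2, k_2) = 0x5B792A
s_4 = Round(s_3, k_3) = 0x2AEACD
s_5 = Round(s_4, k_4) = 0x49BE53
s_6 = Round(s_5, k_5) = 0xEF43EA

0x5B792A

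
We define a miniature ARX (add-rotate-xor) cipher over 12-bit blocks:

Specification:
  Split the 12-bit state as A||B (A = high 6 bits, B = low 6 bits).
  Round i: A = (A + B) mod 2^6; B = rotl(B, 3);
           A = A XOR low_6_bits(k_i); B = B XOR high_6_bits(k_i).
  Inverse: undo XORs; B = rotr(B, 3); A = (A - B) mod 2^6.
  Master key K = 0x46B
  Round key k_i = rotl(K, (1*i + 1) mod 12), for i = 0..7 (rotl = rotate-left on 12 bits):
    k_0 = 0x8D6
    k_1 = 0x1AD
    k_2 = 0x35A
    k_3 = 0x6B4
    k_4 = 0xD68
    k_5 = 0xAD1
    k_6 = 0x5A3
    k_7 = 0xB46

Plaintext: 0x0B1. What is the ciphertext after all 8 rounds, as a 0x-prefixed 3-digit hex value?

0x382

s_0 = plaintext = 0x0B1
s_1 = Round(s_0, k_0) = 0x96D
s_2 = Round(s_1, k_1) = 0xFEB
s_3 = Round(s_2, k_2) = 0xC10
s_4 = Round(s_3, k_3) = 0xD18
s_5 = Round(s_4, k_4) = 0x936
s_6 = Round(s_5, k_5) = 0x2DD
s_7 = Round(s_6, k_6) = 0x2FD
s_8 = Round(s_7, k_7) = 0x382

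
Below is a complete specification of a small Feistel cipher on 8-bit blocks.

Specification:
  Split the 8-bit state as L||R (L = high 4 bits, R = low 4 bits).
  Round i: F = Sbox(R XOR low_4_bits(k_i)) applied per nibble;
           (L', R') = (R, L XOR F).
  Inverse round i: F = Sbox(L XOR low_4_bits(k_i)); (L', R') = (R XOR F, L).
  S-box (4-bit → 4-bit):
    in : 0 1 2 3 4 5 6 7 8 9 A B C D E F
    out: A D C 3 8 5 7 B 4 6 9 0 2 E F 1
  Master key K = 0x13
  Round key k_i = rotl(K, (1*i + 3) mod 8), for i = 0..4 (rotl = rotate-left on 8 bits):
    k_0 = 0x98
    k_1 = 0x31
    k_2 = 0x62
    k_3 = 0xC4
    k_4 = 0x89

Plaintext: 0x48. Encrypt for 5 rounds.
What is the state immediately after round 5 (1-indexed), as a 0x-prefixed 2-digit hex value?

0x08

s_0 = plaintext = 0x48
s_1 = Round(s_0, k_0) = 0x8E
s_2 = Round(s_1, k_1) = 0xE9
s_3 = Round(s_2, k_2) = 0x9E
s_4 = Round(s_3, k_3) = 0xE0
s_5 = Round(s_4, k_4) = 0x08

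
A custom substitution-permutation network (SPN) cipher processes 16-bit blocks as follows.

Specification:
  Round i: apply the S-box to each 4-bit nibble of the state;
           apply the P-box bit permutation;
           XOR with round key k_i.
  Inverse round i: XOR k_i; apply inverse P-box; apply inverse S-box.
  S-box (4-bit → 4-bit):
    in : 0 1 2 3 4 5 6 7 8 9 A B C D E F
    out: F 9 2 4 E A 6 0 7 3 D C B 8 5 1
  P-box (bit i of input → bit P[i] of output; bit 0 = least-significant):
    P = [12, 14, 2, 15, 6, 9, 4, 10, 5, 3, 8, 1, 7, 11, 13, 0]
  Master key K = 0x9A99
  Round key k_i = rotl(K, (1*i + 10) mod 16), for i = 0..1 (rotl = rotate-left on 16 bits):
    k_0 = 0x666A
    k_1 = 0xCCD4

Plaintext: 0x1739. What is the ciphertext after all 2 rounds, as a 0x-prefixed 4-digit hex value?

s_0 = plaintext = 0x1739
s_1 = Round(s_0, k_0) = 0x36FB
s_2 = Round(s_1, k_1) = 0x6D98

0x6D98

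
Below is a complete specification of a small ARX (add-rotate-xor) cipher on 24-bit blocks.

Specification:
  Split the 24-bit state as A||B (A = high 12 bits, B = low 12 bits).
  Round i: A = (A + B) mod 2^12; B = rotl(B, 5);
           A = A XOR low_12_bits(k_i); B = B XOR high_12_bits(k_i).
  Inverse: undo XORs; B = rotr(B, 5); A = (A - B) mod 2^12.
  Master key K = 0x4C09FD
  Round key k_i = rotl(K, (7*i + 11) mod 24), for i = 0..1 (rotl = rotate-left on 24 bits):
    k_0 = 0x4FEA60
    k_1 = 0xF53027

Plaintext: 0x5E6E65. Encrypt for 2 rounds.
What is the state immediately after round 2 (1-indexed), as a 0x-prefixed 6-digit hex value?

s_0 = plaintext = 0x5E6E65
s_1 = Round(s_0, k_0) = 0xE2B842
s_2 = Round(s_1, k_1) = 0x64A703

0x64A703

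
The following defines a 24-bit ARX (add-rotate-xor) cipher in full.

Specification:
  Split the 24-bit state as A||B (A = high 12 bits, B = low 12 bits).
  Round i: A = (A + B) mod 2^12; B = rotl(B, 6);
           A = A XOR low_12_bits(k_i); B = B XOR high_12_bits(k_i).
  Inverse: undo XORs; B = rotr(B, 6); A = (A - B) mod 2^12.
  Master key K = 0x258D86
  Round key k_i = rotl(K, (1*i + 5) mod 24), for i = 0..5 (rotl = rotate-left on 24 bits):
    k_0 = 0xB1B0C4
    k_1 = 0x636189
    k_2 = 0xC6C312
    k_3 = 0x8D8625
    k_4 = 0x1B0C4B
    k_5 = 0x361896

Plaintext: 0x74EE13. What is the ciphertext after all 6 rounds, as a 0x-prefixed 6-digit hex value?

0xCB3247

s_0 = plaintext = 0x74EE13
s_1 = Round(s_0, k_0) = 0x5A5FE3
s_2 = Round(s_1, k_1) = 0x401EC9
s_3 = Round(s_2, k_2) = 0x1D8E17
s_4 = Round(s_3, k_3) = 0x9CAD20
s_5 = Round(s_4, k_4) = 0xAA1984
s_6 = Round(s_5, k_5) = 0xCB3247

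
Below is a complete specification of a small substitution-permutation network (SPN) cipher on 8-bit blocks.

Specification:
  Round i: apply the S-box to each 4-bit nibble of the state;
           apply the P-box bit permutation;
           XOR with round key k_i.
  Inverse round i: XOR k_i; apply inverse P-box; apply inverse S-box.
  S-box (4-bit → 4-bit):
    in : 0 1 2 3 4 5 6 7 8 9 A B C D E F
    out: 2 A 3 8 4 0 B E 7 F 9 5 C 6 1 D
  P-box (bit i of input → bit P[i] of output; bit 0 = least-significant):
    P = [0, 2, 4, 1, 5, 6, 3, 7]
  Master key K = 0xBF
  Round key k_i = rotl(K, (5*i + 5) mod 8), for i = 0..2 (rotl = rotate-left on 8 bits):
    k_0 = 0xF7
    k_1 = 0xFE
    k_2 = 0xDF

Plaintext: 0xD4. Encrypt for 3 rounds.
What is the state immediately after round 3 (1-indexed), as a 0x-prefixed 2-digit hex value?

0xC3

s_0 = plaintext = 0xD4
s_1 = Round(s_0, k_0) = 0xAF
s_2 = Round(s_1, k_1) = 0x4D
s_3 = Round(s_2, k_2) = 0xC3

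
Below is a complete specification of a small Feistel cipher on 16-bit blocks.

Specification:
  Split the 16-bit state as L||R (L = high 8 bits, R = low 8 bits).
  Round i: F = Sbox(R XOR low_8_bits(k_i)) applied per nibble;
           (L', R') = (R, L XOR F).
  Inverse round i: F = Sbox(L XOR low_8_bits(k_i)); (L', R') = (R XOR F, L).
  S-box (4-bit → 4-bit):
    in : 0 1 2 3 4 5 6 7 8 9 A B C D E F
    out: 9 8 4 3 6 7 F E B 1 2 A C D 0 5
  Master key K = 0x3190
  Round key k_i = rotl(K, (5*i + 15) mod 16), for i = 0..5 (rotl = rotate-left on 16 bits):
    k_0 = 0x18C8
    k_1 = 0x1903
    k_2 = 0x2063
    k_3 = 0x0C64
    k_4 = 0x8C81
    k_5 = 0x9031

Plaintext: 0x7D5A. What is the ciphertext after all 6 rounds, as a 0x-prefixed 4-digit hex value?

s_0 = plaintext = 0x7D5A
s_1 = Round(s_0, k_0) = 0x5A69
s_2 = Round(s_1, k_1) = 0x69A8
s_3 = Round(s_2, k_2) = 0xA8A3
s_4 = Round(s_3, k_3) = 0xA366
s_5 = Round(s_4, k_4) = 0x66AD
s_6 = Round(s_5, k_5) = 0xAD7A

0xAD7A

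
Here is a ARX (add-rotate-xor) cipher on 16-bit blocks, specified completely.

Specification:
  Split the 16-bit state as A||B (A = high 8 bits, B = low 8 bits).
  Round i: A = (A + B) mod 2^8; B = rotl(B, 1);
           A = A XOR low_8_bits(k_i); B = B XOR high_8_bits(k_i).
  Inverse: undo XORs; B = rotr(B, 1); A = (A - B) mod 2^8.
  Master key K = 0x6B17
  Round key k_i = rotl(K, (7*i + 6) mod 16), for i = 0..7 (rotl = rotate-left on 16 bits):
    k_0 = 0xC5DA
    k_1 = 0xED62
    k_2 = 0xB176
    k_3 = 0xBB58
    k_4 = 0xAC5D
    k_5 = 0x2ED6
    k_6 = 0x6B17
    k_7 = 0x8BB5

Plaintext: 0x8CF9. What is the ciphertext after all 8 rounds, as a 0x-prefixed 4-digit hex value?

0xE16D

s_0 = plaintext = 0x8CF9
s_1 = Round(s_0, k_0) = 0x5F36
s_2 = Round(s_1, k_1) = 0xF781
s_3 = Round(s_2, k_2) = 0x0EB2
s_4 = Round(s_3, k_3) = 0x98DE
s_5 = Round(s_4, k_4) = 0x2B11
s_6 = Round(s_5, k_5) = 0xEA0C
s_7 = Round(s_6, k_6) = 0xE173
s_8 = Round(s_7, k_7) = 0xE16D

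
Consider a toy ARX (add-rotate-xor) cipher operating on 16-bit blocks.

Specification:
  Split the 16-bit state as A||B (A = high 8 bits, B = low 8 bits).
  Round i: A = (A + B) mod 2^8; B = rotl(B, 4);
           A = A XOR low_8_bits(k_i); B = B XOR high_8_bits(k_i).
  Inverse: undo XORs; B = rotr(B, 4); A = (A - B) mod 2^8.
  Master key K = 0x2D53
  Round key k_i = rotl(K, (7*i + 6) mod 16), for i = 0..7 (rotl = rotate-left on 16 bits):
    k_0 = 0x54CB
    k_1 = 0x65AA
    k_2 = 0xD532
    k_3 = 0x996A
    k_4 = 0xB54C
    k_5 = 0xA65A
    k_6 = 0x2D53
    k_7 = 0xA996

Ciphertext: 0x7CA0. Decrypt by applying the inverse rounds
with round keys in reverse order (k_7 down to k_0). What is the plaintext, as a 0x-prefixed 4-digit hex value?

0xC9C2

s_0 = ciphertext = 0x7CA0
s_1 = InvRound(s_0, k_7) = 0x5A90
s_2 = InvRound(s_1, k_6) = 0x2EDB
s_3 = InvRound(s_2, k_5) = 0x9DD7
s_4 = InvRound(s_3, k_4) = 0xAB26
s_5 = InvRound(s_4, k_3) = 0xC6FB
s_6 = InvRound(s_5, k_2) = 0x12E2
s_7 = InvRound(s_6, k_1) = 0x4078
s_8 = InvRound(s_7, k_0) = 0xC9C2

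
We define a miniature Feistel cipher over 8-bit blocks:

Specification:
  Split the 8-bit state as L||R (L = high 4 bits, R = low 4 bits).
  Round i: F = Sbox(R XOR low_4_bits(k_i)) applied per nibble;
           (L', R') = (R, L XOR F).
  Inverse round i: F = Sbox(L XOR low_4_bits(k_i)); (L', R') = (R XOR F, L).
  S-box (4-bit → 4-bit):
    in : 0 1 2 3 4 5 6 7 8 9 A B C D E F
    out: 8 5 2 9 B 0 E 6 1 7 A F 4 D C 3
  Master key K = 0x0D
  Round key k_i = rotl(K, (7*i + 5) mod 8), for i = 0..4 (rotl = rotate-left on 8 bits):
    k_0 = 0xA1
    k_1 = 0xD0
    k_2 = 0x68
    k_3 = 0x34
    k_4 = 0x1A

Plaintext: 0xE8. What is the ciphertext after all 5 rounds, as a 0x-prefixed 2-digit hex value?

s_0 = plaintext = 0xE8
s_1 = Round(s_0, k_0) = 0x89
s_2 = Round(s_1, k_1) = 0x9F
s_3 = Round(s_2, k_2) = 0xFF
s_4 = Round(s_3, k_3) = 0xF0
s_5 = Round(s_4, k_4) = 0x05

0x05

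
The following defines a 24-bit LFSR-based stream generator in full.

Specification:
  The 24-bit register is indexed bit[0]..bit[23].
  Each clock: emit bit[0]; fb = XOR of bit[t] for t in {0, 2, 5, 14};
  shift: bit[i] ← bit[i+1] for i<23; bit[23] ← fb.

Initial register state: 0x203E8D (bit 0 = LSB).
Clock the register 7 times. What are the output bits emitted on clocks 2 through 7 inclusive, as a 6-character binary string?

reg_0 = 0x203E8D
clock 1: out=1, reg = 0x101F46
clock 2: out=0, reg = 0x880FA3
clock 3: out=1, reg = 0x4407D1
clock 4: out=1, reg = 0xA203E8
clock 5: out=0, reg = 0xD101F4
clock 6: out=0, reg = 0x6880FA
clock 7: out=0, reg = 0xB4407D

011000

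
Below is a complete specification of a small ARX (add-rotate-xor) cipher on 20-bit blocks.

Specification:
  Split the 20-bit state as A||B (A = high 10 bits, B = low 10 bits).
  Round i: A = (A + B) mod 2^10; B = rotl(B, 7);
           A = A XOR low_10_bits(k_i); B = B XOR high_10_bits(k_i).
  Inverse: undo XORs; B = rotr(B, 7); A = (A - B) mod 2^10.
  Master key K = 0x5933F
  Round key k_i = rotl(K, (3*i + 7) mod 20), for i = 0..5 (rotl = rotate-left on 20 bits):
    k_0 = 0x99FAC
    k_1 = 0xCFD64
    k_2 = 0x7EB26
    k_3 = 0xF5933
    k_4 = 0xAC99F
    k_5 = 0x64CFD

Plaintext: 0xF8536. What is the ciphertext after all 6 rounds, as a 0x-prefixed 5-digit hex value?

s_0 = plaintext = 0xF8536
s_1 = Round(s_0, k_0) = 0xAED41
s_2 = Round(s_1, k_1) = 0xA6397
s_3 = Round(s_2, k_2) = 0x42608
s_4 = Round(s_3, k_3) = 0x88B97
s_5 = Round(s_4, k_4) = 0x09940
s_6 = Round(s_5, k_5) = 0x66DBB

0x66DBB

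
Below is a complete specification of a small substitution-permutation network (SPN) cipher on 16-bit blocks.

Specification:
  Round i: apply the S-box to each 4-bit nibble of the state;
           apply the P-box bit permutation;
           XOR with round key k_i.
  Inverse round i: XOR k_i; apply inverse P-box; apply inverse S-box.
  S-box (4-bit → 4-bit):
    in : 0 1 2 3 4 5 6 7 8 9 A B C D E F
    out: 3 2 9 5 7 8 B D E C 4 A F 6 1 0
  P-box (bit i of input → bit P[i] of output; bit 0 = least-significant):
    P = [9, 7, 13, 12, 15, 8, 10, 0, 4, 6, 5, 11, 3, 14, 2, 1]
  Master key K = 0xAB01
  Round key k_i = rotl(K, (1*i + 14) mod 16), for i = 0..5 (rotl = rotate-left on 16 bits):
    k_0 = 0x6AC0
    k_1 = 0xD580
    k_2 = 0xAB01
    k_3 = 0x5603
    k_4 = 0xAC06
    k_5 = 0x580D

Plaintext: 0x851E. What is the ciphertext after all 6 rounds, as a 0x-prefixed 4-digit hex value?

0x64CB

s_0 = plaintext = 0x851E
s_1 = Round(s_0, k_0) = 0x21C6
s_2 = Round(s_1, k_1) = 0x424B
s_3 = Round(s_2, k_2) = 0x769D
s_4 = Round(s_3, k_3) = 0x7ADC
s_5 = Round(s_4, k_4) = 0x9BA8
s_6 = Round(s_5, k_5) = 0x64CB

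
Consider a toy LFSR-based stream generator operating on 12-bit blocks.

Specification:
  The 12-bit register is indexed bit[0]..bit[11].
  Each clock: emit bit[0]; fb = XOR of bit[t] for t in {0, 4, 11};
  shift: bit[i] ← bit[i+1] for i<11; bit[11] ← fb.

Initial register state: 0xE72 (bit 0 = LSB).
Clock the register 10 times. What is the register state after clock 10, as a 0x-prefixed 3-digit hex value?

0x633

reg_0 = 0xE72
clock 1: out=0, reg = 0x739
clock 2: out=1, reg = 0x39C
clock 3: out=0, reg = 0x9CE
clock 4: out=0, reg = 0xCE7
clock 5: out=1, reg = 0x673
clock 6: out=1, reg = 0x339
clock 7: out=1, reg = 0x19C
clock 8: out=0, reg = 0x8CE
clock 9: out=0, reg = 0xC67
clock 10: out=1, reg = 0x633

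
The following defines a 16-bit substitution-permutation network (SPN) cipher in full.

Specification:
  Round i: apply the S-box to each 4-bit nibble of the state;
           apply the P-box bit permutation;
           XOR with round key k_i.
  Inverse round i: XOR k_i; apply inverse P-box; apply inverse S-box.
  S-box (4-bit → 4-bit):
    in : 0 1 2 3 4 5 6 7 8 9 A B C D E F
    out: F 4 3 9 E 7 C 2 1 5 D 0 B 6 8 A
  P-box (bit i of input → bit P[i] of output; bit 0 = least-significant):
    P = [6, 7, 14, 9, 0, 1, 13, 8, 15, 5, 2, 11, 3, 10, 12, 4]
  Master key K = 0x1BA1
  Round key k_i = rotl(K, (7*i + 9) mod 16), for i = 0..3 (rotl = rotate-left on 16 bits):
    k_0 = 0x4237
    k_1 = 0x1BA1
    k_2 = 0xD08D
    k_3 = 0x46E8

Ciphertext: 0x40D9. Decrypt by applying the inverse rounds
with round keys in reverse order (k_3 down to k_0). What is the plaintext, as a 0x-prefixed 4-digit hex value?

0x2CFA

s_0 = ciphertext = 0x40D9
s_1 = InvRound(s_0, k_3) = 0xF78E
s_2 = InvRound(s_1, k_2) = 0x7B0E
s_3 = InvRound(s_2, k_1) = 0x8D5D
s_4 = InvRound(s_3, k_0) = 0x2CFA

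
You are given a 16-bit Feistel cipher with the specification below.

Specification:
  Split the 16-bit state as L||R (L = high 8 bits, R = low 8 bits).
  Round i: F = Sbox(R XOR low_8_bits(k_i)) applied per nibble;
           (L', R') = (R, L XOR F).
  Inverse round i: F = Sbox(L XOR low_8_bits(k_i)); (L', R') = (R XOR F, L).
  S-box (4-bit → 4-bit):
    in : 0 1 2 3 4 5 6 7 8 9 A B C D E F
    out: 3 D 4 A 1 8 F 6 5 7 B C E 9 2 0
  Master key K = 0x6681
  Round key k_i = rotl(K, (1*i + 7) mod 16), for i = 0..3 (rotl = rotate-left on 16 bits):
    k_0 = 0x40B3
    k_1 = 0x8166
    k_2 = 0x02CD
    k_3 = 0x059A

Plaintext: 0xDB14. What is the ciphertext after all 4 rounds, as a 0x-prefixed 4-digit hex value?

0x45B8

s_0 = plaintext = 0xDB14
s_1 = Round(s_0, k_0) = 0x146D
s_2 = Round(s_1, k_1) = 0x6D28
s_3 = Round(s_2, k_2) = 0x2845
s_4 = Round(s_3, k_3) = 0x45B8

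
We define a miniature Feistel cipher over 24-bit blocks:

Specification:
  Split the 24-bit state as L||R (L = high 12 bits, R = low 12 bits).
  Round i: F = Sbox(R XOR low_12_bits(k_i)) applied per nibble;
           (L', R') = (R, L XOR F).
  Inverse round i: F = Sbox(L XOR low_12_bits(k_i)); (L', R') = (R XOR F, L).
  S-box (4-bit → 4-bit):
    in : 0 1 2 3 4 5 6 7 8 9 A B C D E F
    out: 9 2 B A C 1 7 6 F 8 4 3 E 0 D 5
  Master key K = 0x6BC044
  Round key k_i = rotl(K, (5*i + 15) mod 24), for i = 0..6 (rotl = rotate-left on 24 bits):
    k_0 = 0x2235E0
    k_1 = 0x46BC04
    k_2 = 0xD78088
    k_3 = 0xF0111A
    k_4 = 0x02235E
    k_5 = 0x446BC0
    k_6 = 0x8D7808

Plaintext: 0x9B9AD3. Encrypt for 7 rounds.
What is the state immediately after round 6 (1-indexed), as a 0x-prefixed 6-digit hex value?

0x1791B5

s_0 = plaintext = 0x9B9AD3
s_1 = Round(s_0, k_0) = 0xAD3C13
s_2 = Round(s_1, k_1) = 0xC133F5
s_3 = Round(s_2, k_2) = 0x3F5673
s_4 = Round(s_3, k_3) = 0x67358D
s_5 = Round(s_4, k_4) = 0x58D179
s_6 = Round(s_5, k_5) = 0x1791B5
s_7 = Round(s_6, k_6) = 0x1B5949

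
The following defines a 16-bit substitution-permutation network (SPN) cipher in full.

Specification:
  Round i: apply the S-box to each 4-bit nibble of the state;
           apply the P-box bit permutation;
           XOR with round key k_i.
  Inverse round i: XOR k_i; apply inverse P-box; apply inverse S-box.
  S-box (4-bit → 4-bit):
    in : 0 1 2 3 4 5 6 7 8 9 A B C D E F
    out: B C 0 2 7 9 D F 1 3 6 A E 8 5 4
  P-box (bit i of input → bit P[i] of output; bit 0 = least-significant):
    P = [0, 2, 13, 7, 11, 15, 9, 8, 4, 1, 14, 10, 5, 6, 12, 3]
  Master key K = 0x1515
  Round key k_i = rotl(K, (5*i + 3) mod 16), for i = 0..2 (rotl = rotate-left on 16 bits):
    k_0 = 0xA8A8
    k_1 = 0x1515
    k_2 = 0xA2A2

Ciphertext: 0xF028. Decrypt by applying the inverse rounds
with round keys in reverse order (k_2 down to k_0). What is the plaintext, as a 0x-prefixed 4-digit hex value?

0x3DB7

s_0 = ciphertext = 0xF028
s_1 = InvRound(s_0, k_2) = 0x1AFD
s_2 = InvRound(s_1, k_1) = 0x0D6D
s_3 = InvRound(s_2, k_0) = 0x3DB7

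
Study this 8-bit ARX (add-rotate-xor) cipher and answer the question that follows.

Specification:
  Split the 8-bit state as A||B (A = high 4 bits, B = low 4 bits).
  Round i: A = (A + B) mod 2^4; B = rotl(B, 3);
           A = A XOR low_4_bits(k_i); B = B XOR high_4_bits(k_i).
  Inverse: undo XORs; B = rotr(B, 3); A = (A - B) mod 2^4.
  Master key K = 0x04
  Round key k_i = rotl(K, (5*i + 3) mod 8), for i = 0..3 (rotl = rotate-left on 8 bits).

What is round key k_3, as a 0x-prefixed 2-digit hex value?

0x10

K = 0x04
k_0 = rotl(K, (5*0+3) mod 8) = rotl(K, 3) = 0x20
k_1 = rotl(K, (5*1+3) mod 8) = rotl(K, 0) = 0x04
k_2 = rotl(K, (5*2+3) mod 8) = rotl(K, 5) = 0x80
k_3 = rotl(K, (5*3+3) mod 8) = rotl(K, 2) = 0x10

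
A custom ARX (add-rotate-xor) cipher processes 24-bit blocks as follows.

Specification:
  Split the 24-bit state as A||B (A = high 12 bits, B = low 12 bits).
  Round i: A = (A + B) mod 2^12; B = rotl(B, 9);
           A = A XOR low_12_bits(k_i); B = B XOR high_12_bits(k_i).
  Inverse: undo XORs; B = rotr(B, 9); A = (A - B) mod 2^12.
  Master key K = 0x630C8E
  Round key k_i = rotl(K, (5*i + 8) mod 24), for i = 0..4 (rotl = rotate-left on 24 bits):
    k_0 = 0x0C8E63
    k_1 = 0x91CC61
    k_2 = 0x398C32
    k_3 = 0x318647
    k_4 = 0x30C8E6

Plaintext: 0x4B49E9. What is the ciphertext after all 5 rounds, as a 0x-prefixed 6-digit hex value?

0xD05E70

s_0 = plaintext = 0x4B49E9
s_1 = Round(s_0, k_0) = 0x0FE3F5
s_2 = Round(s_1, k_1) = 0x892362
s_3 = Round(s_2, k_2) = 0x7C67F4
s_4 = Round(s_3, k_3) = 0x9FDBE6
s_5 = Round(s_4, k_4) = 0xD05E70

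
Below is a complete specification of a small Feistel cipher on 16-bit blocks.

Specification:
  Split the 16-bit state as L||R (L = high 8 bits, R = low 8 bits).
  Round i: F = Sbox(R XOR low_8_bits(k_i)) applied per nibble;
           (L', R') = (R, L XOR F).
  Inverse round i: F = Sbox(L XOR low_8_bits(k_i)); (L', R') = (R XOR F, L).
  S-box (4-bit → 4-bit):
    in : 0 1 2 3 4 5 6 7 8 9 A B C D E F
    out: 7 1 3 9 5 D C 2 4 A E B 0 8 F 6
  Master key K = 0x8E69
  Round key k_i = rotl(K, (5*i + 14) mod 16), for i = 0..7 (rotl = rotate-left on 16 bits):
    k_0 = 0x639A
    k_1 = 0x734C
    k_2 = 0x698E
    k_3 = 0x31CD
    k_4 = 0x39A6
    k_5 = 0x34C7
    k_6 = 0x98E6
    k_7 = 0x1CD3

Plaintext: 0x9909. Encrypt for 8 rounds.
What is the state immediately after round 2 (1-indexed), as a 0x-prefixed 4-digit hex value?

s_0 = plaintext = 0x9909
s_1 = Round(s_0, k_0) = 0x0930
s_2 = Round(s_1, k_1) = 0x3029
s_3 = Round(s_2, k_2) = 0x29D2
s_4 = Round(s_3, k_3) = 0xD23F
s_5 = Round(s_4, k_4) = 0x3F78
s_6 = Round(s_5, k_5) = 0x7889
s_7 = Round(s_6, k_6) = 0x89BE
s_8 = Round(s_7, k_7) = 0xBE41

0x3029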